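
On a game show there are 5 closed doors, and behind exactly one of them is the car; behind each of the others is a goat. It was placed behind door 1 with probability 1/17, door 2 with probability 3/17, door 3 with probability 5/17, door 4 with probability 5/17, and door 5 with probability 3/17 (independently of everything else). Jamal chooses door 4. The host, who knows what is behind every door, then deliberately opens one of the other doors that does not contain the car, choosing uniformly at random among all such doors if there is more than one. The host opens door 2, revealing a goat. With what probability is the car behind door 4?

5/17

Condition on the true location of the car.
If it is behind door 1 (prior 1/17): the host has 3 equally likely choices, so probability 1/3; weight (1/17)·(1/3) = 1/51.
If it is behind door 2 (prior 3/17): the host opened door 2, so this case is ruled out; weight (3/17)·0 = 0.
If it is behind door 3 (prior 5/17): the host has 3 equally likely choices, so probability 1/3; weight (5/17)·(1/3) = 5/51.
If it is behind door 4 (prior 5/17): the host has 4 equally likely choices, so probability 1/4; weight (5/17)·(1/4) = 5/68.
If it is behind door 5 (prior 3/17): the host has 3 equally likely choices, so probability 1/3; weight (3/17)·(1/3) = 1/17.
The weights sum to 1/4.
So P(the car behind door 4 | the host opened door 2) = (5/68) / (1/4) = 5/17.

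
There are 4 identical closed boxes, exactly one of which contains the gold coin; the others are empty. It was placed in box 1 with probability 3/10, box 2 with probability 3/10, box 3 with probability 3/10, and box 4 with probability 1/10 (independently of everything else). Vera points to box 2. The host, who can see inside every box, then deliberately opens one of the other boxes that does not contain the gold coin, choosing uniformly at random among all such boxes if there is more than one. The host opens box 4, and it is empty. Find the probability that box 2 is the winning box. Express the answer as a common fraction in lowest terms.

Condition on the true location of the gold coin.
If it is in either of boxes 1 and 3 (prior 3/10 each): the host has 2 equally likely choices, so probability 1/2; weight (3/10)·(1/2) = 3/20 each.
If it is in box 2 (prior 3/10): the host has 3 equally likely choices, so probability 1/3; weight (3/10)·(1/3) = 1/10.
If it is in box 4 (prior 1/10): the host opened box 4, so this case is ruled out; weight (1/10)·0 = 0.
The weights sum to 2/5.
So P(the gold coin in box 2 | the host opened box 4) = (1/10) / (2/5) = 1/4.

1/4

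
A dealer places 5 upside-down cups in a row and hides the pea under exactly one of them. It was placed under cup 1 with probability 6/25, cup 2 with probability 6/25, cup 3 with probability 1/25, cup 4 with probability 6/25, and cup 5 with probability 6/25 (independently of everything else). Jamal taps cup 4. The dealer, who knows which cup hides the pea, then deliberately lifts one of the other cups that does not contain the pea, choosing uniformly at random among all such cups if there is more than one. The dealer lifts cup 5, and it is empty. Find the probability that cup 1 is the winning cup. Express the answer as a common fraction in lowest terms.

12/35

Condition on the true location of the pea.
If it is under either of cups 1 and 2 (prior 6/25 each): the dealer has 3 equally likely choices, so probability 1/3; weight (6/25)·(1/3) = 2/25 each.
If it is under cup 3 (prior 1/25): the dealer has 3 equally likely choices, so probability 1/3; weight (1/25)·(1/3) = 1/75.
If it is under cup 4 (prior 6/25): the dealer has 4 equally likely choices, so probability 1/4; weight (6/25)·(1/4) = 3/50.
If it is under cup 5 (prior 6/25): the dealer opened cup 5, so this case is ruled out; weight (6/25)·0 = 0.
The weights sum to 7/30.
So P(the pea under cup 1 | the dealer opened cup 5) = (2/25) / (7/30) = 12/35.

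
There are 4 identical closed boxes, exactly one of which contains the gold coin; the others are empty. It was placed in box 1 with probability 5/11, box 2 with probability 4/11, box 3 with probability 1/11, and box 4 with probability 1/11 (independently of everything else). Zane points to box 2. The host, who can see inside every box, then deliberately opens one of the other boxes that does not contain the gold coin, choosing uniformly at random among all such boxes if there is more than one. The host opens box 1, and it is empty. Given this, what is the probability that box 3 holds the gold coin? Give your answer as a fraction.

Condition on the true location of the gold coin.
If it is in box 1 (prior 5/11): the host opened box 1, so this case is ruled out; weight (5/11)·0 = 0.
If it is in box 2 (prior 4/11): the host has 3 equally likely choices, so probability 1/3; weight (4/11)·(1/3) = 4/33.
If it is in either of boxes 3 and 4 (prior 1/11 each): the host has 2 equally likely choices, so probability 1/2; weight (1/11)·(1/2) = 1/22 each.
The weights sum to 7/33.
So P(the gold coin in box 3 | the host opened box 1) = (1/22) / (7/33) = 3/14.

3/14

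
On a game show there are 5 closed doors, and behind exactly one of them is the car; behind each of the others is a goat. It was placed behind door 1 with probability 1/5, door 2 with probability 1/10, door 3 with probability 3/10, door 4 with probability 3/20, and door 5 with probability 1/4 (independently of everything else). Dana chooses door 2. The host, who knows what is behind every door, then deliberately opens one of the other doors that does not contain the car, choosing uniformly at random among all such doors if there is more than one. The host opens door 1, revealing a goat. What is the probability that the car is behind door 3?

12/31

Apply Bayes' rule, conditioning on where the car actually is.
If it is behind door 1 (prior 1/5): the host opened door 1, so this case is ruled out; weight (1/5)·0 = 0.
If it is behind door 2 (prior 1/10): the host has 4 equally likely choices, so probability 1/4; weight (1/10)·(1/4) = 1/40.
If it is behind door 3 (prior 3/10): the host has 3 equally likely choices, so probability 1/3; weight (3/10)·(1/3) = 1/10.
If it is behind door 4 (prior 3/20): the host has 3 equally likely choices, so probability 1/3; weight (3/20)·(1/3) = 1/20.
If it is behind door 5 (prior 1/4): the host has 3 equally likely choices, so probability 1/3; weight (1/4)·(1/3) = 1/12.
The weights sum to 31/120.
So P(the car behind door 3 | the host opened door 1) = (1/10) / (31/120) = 12/31.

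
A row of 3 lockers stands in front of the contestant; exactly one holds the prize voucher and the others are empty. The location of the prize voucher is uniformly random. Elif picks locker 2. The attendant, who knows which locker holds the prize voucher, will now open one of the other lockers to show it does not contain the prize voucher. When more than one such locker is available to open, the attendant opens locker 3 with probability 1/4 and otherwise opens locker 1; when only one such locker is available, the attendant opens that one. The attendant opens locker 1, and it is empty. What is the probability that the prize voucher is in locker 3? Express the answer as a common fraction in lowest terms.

Apply Bayes' rule, conditioning on where the prize voucher actually is.
If it is in locker 1 (prior 1/3): the attendant opened locker 1, so this case is ruled out; weight (1/3)·0 = 0.
If it is in locker 2 (prior 1/3): locker 3 is available but not opened, probability 3/4; weight (1/3)·(3/4) = 1/4.
If it is in locker 3 (prior 1/3): only locker 1 is available, probability 1; weight (1/3)·1 = 1/3.
The weights sum to 7/12.
So P(the prize voucher in locker 3 | the attendant opened locker 1) = (1/3) / (7/12) = 4/7.

4/7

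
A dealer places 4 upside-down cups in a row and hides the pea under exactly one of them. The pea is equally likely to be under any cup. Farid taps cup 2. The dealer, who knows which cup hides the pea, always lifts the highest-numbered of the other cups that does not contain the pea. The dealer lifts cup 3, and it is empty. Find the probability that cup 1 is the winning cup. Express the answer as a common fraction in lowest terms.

Condition on the true location of the pea.
If it is under either of cups 1 and 2 (prior 1/4 each): the dealer would have opened cup 4 instead, probability 0; weight (1/4)·0 = 0 each.
If it is under cup 3 (prior 1/4): the dealer opened cup 3, so this case is ruled out; weight (1/4)·0 = 0.
If it is under cup 4 (prior 1/4): cup 3 is the highest-numbered option available, probability 1; weight (1/4)·1 = 1/4.
The weights sum to 1/4.
So P(the pea under cup 1 | the dealer opened cup 3) = 0 / (1/4) = 0.

0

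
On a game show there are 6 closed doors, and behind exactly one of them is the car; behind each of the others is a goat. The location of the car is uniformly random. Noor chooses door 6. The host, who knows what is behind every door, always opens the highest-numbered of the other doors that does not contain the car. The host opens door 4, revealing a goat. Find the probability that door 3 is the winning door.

Apply Bayes' rule, conditioning on where the car actually is.
If it is behind any of doors 1, 2, 3, and 6 (prior 1/6 each): the host would have opened door 5 instead, probability 0; weight (1/6)·0 = 0 each.
If it is behind door 4 (prior 1/6): the host opened door 4, so this case is ruled out; weight (1/6)·0 = 0.
If it is behind door 5 (prior 1/6): door 4 is the highest-numbered option available, probability 1; weight (1/6)·1 = 1/6.
The weights sum to 1/6.
So P(the car behind door 3 | the host opened door 4) = 0 / (1/6) = 0.

0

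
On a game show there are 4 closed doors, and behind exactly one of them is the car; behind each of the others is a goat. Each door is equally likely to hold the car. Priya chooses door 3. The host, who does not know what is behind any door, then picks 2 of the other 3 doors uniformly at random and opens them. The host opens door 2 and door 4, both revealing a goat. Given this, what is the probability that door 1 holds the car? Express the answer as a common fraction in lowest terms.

1/2

Because the host chose which doors to open without knowing where the car is, the choice is independent of the prize location. Learning that none of the 2 opened doors holds the car simply rules out those 2 locations and leaves the remaining 2 doors still equally likely by symmetry.
So P(the car behind door 1) = 1/2.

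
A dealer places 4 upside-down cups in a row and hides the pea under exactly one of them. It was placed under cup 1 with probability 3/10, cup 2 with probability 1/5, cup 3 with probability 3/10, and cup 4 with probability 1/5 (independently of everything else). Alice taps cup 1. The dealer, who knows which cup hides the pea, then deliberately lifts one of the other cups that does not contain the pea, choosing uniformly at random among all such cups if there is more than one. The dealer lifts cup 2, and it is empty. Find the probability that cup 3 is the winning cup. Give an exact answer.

Consider each possible location of the pea in turn.
If it is under cup 1 (prior 3/10): the dealer has 3 equally likely choices, so probability 1/3; weight (3/10)·(1/3) = 1/10.
If it is under cup 2 (prior 1/5): the dealer opened cup 2, so this case is ruled out; weight (1/5)·0 = 0.
If it is under cup 3 (prior 3/10): the dealer has 2 equally likely choices, so probability 1/2; weight (3/10)·(1/2) = 3/20.
If it is under cup 4 (prior 1/5): the dealer has 2 equally likely choices, so probability 1/2; weight (1/5)·(1/2) = 1/10.
The weights sum to 7/20.
So P(the pea under cup 3 | the dealer opened cup 2) = (3/20) / (7/20) = 3/7.

3/7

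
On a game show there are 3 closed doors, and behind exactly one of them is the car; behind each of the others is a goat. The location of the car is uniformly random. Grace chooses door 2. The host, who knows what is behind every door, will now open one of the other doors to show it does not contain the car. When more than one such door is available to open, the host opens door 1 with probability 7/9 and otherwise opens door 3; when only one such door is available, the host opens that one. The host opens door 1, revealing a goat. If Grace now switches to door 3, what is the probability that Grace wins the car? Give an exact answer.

9/16

Consider each possible location of the car in turn.
If it is behind door 1 (prior 1/3): the host opened door 1, so this case is ruled out; weight (1/3)·0 = 0.
If it is behind door 2 (prior 1/3): door 1 is available, opened with probability 7/9; weight (1/3)·(7/9) = 7/27.
If it is behind door 3 (prior 1/3): only door 1 is available, probability 1; weight (1/3)·1 = 1/3.
The weights sum to 16/27.
So P(the car behind door 3 | the host opened door 1) = (1/3) / (16/27) = 9/16.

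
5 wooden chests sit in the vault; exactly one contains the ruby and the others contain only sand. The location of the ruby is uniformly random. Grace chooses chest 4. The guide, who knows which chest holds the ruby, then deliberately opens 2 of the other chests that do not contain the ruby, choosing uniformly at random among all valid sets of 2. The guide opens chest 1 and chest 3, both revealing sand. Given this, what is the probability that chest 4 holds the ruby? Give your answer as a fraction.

1/5

Apply Bayes' rule, conditioning on where the ruby actually is.
If it is in either of chests 1 and 3 (prior 1/5 each): that chest was opened and seen not to hold the prize — ruled out; weight (1/5)·0 = 0 each.
If it is in either of chests 2 and 5 (prior 1/5 each): the guide has 3 equally likely choices, so probability 1/3; weight (1/5)·(1/3) = 1/15 each.
If it is in chest 4 (prior 1/5): the guide has 6 equally likely choices, so probability 1/6; weight (1/5)·(1/6) = 1/30.
The weights sum to 1/6.
So P(the ruby in chest 4 | the guide opened chest 1 and chest 3) = (1/30) / (1/6) = 1/5.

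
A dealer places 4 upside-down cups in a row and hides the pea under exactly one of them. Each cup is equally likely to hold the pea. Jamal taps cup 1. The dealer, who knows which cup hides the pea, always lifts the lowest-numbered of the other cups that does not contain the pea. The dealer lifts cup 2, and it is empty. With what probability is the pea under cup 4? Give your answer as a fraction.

Consider each possible location of the pea in turn.
If it is under any of cups 1, 3, and 4 (prior 1/4 each): cup 2 is the lowest-numbered option available, probability 1; weight (1/4)·1 = 1/4 each.
If it is under cup 2 (prior 1/4): the dealer opened cup 2, so this case is ruled out; weight (1/4)·0 = 0.
The weights sum to 3/4.
So P(the pea under cup 4 | the dealer opened cup 2) = (1/4) / (3/4) = 1/3.

1/3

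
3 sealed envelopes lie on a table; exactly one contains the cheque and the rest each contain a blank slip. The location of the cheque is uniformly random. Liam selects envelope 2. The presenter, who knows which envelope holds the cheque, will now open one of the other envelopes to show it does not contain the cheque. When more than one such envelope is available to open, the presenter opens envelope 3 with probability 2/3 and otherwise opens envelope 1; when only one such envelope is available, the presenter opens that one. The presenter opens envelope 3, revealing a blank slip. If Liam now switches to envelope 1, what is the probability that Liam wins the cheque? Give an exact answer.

3/5

Consider each possible location of the cheque in turn.
If it is in envelope 1 (prior 1/3): only envelope 3 is available, probability 1; weight (1/3)·1 = 1/3.
If it is in envelope 2 (prior 1/3): envelope 3 is available, opened with probability 2/3; weight (1/3)·(2/3) = 2/9.
If it is in envelope 3 (prior 1/3): the presenter opened envelope 3, so this case is ruled out; weight (1/3)·0 = 0.
The weights sum to 5/9.
So P(the cheque in envelope 1 | the presenter opened envelope 3) = (1/3) / (5/9) = 3/5.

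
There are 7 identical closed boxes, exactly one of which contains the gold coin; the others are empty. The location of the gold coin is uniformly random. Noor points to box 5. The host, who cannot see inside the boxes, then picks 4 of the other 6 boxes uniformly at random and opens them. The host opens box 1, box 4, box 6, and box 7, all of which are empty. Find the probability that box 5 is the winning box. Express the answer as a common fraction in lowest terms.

Condition on the true location of the gold coin.
If it is in any of boxes 1, 4, 6, and 7 (prior 1/7 each): that box was opened and seen not to hold the prize — ruled out; weight (1/7)·0 = 0 each.
If it is in any of boxes 2, 3, and 5 (prior 1/7 each): the host picks exactly this set with probability 1/15 regardless, and none is the prize; weight (1/7)·(1/15) = 1/105 each.
The weights sum to 1/35.
So P(the gold coin in box 5 | the host opened box 1, box 4, box 6, and box 7) = (1/105) / (1/35) = 1/3.

1/3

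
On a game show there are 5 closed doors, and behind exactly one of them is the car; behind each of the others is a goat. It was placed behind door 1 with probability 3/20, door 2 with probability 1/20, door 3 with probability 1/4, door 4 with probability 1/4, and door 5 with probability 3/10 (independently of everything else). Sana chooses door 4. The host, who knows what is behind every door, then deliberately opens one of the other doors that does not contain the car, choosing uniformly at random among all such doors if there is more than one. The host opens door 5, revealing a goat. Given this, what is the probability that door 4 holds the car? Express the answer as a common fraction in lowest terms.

Consider each possible location of the car in turn.
If it is behind door 1 (prior 3/20): the host has 3 equally likely choices, so probability 1/3; weight (3/20)·(1/3) = 1/20.
If it is behind door 2 (prior 1/20): the host has 3 equally likely choices, so probability 1/3; weight (1/20)·(1/3) = 1/60.
If it is behind door 3 (prior 1/4): the host has 3 equally likely choices, so probability 1/3; weight (1/4)·(1/3) = 1/12.
If it is behind door 4 (prior 1/4): the host has 4 equally likely choices, so probability 1/4; weight (1/4)·(1/4) = 1/16.
If it is behind door 5 (prior 3/10): the host opened door 5, so this case is ruled out; weight (3/10)·0 = 0.
The weights sum to 17/80.
So P(the car behind door 4 | the host opened door 5) = (1/16) / (17/80) = 5/17.

5/17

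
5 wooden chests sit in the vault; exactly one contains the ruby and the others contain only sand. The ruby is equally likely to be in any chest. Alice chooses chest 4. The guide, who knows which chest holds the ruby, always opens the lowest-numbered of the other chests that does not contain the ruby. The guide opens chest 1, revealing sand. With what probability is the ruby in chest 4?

1/4

Apply Bayes' rule, conditioning on where the ruby actually is.
If it is in chest 1 (prior 1/5): the guide opened chest 1, so this case is ruled out; weight (1/5)·0 = 0.
If it is in any of chests 2, 3, 4, and 5 (prior 1/5 each): chest 1 is the lowest-numbered option available, probability 1; weight (1/5)·1 = 1/5 each.
The weights sum to 4/5.
So P(the ruby in chest 4 | the guide opened chest 1) = (1/5) / (4/5) = 1/4.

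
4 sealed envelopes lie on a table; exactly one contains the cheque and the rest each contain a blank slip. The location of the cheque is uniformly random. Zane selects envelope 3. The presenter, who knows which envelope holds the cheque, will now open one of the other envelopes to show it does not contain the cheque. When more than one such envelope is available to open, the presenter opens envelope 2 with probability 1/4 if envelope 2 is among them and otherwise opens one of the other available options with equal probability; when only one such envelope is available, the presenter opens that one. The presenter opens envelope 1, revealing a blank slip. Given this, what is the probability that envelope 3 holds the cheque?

3/13

Apply Bayes' rule, conditioning on where the cheque actually is.
If it is in envelope 1 (prior 1/4): the presenter opened envelope 1, so this case is ruled out; weight (1/4)·0 = 0.
If it is in envelope 2 (prior 1/4): envelope 2 holds the prize so is unavailable; the presenter chooses uniformly among the 2 others, probability 1/2; weight (1/4)·(1/2) = 1/8.
If it is in envelope 3 (prior 1/4): envelope 2 is available but not opened; envelope 1 gets probability (1 − 1/4)/2 = 3/8; weight (1/4)·(3/8) = 3/32.
If it is in envelope 4 (prior 1/4): envelope 2 is available but not opened, probability 3/4; weight (1/4)·(3/4) = 3/16.
The weights sum to 13/32.
So P(the cheque in envelope 3 | the presenter opened envelope 1) = (3/32) / (13/32) = 3/13.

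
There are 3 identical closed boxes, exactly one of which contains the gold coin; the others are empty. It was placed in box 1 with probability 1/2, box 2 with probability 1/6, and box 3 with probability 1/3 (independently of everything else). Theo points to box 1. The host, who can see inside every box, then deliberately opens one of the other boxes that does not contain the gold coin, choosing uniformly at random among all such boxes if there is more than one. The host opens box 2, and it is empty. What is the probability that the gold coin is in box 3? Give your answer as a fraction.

Apply Bayes' rule, conditioning on where the gold coin actually is.
If it is in box 1 (prior 1/2): the host has 2 equally likely choices, so probability 1/2; weight (1/2)·(1/2) = 1/4.
If it is in box 2 (prior 1/6): the host opened box 2, so this case is ruled out; weight (1/6)·0 = 0.
If it is in box 3 (prior 1/3): the host has no choice, probability 1; weight (1/3)·1 = 1/3.
The weights sum to 7/12.
So P(the gold coin in box 3 | the host opened box 2) = (1/3) / (7/12) = 4/7.

4/7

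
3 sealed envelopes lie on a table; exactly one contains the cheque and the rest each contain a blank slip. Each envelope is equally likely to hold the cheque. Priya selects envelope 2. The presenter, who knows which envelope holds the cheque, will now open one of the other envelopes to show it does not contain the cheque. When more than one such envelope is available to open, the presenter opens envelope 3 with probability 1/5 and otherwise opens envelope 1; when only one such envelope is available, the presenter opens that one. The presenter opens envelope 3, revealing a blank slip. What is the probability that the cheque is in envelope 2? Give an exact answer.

Consider each possible location of the cheque in turn.
If it is in envelope 1 (prior 1/3): only envelope 3 is available, probability 1; weight (1/3)·1 = 1/3.
If it is in envelope 2 (prior 1/3): envelope 3 is available, opened with probability 1/5; weight (1/3)·(1/5) = 1/15.
If it is in envelope 3 (prior 1/3): the presenter opened envelope 3, so this case is ruled out; weight (1/3)·0 = 0.
The weights sum to 2/5.
So P(the cheque in envelope 2 | the presenter opened envelope 3) = (1/15) / (2/5) = 1/6.

1/6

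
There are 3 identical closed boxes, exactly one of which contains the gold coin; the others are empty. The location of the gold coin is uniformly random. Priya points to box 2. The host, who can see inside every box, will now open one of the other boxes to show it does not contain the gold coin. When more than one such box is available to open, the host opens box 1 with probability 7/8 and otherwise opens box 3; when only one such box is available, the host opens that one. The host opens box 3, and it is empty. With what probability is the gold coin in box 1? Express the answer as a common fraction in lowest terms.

Apply Bayes' rule, conditioning on where the gold coin actually is.
If it is in box 1 (prior 1/3): only box 3 is available, probability 1; weight (1/3)·1 = 1/3.
If it is in box 2 (prior 1/3): box 1 is available but not opened, probability 1/8; weight (1/3)·(1/8) = 1/24.
If it is in box 3 (prior 1/3): the host opened box 3, so this case is ruled out; weight (1/3)·0 = 0.
The weights sum to 3/8.
So P(the gold coin in box 1 | the host opened box 3) = (1/3) / (3/8) = 8/9.

8/9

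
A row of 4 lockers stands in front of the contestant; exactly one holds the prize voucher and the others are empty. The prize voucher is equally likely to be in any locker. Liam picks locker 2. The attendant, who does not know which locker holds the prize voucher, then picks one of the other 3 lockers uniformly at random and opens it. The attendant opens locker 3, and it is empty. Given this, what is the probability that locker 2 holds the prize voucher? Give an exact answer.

1/3

Condition on the true location of the prize voucher.
If it is in any of lockers 1, 2, and 4 (prior 1/4 each): the attendant picks locker 3 with probability 1/3 regardless, and it is not the prize; weight (1/4)·(1/3) = 1/12 each.
If it is in locker 3 (prior 1/4): the attendant opened locker 3, so this case is ruled out; weight (1/4)·0 = 0.
The weights sum to 1/4.
So P(the prize voucher in locker 2 | the attendant opened locker 3) = (1/12) / (1/4) = 1/3.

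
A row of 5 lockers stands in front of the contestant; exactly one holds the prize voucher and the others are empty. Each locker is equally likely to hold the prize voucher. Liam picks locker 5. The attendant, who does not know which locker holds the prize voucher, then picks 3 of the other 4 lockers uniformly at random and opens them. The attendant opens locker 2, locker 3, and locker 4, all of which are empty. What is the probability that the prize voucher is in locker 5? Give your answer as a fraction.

Because the attendant chose which lockers to open without knowing where the prize voucher is, the choice is independent of the prize location. Learning that none of the 3 opened lockers holds the prize voucher simply rules out those 3 locations and leaves the remaining 2 lockers still equally likely by symmetry.
So P(the prize voucher in locker 5) = 1/2.

1/2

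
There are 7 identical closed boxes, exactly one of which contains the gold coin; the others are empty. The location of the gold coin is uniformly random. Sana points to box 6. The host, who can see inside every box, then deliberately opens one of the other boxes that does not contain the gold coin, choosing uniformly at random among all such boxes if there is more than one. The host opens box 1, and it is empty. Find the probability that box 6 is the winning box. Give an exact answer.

1/7

Condition on the true location of the gold coin.
If it is in box 1 (prior 1/7): the host opened box 1, so this case is ruled out; weight (1/7)·0 = 0.
If it is in any of boxes 2, 3, 4, 5, and 7 (prior 1/7 each): the host has 5 equally likely choices, so probability 1/5; weight (1/7)·(1/5) = 1/35 each.
If it is in box 6 (prior 1/7): the host has 6 equally likely choices, so probability 1/6; weight (1/7)·(1/6) = 1/42.
The weights sum to 1/6.
So P(the gold coin in box 6 | the host opened box 1) = (1/42) / (1/6) = 1/7.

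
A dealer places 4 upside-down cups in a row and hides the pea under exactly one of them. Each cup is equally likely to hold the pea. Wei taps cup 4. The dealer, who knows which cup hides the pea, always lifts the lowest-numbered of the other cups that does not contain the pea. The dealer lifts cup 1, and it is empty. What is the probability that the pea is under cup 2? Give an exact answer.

1/3

Apply Bayes' rule, conditioning on where the pea actually is.
If it is under cup 1 (prior 1/4): the dealer opened cup 1, so this case is ruled out; weight (1/4)·0 = 0.
If it is under any of cups 2, 3, and 4 (prior 1/4 each): cup 1 is the lowest-numbered option available, probability 1; weight (1/4)·1 = 1/4 each.
The weights sum to 3/4.
So P(the pea under cup 2 | the dealer opened cup 1) = (1/4) / (3/4) = 1/3.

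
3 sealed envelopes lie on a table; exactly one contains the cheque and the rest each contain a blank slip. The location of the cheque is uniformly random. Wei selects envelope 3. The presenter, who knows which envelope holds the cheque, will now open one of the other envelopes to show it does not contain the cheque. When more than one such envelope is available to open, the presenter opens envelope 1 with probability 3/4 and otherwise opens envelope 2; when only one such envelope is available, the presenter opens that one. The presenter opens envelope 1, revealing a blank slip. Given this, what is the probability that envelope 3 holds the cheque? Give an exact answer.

Condition on the true location of the cheque.
If it is in envelope 1 (prior 1/3): the presenter opened envelope 1, so this case is ruled out; weight (1/3)·0 = 0.
If it is in envelope 2 (prior 1/3): only envelope 1 is available, probability 1; weight (1/3)·1 = 1/3.
If it is in envelope 3 (prior 1/3): envelope 1 is available, opened with probability 3/4; weight (1/3)·(3/4) = 1/4.
The weights sum to 7/12.
So P(the cheque in envelope 3 | the presenter opened envelope 1) = (1/4) / (7/12) = 3/7.

3/7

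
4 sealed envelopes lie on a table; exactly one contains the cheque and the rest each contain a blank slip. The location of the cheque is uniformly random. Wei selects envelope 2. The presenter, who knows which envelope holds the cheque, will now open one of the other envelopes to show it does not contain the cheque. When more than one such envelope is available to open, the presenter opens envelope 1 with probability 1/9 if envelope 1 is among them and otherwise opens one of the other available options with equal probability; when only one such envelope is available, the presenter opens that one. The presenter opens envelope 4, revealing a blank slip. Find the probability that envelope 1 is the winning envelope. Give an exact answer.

Condition on the true location of the cheque.
If it is in envelope 1 (prior 1/4): envelope 1 holds the prize so is unavailable; the presenter chooses uniformly among the 2 others, probability 1/2; weight (1/4)·(1/2) = 1/8.
If it is in envelope 2 (prior 1/4): envelope 1 is available but not opened; envelope 4 gets probability (1 − 1/9)/2 = 4/9; weight (1/4)·(4/9) = 1/9.
If it is in envelope 3 (prior 1/4): envelope 1 is available but not opened, probability 8/9; weight (1/4)·(8/9) = 2/9.
If it is in envelope 4 (prior 1/4): the presenter opened envelope 4, so this case is ruled out; weight (1/4)·0 = 0.
The weights sum to 11/24.
So P(the cheque in envelope 1 | the presenter opened envelope 4) = (1/8) / (11/24) = 3/11.

3/11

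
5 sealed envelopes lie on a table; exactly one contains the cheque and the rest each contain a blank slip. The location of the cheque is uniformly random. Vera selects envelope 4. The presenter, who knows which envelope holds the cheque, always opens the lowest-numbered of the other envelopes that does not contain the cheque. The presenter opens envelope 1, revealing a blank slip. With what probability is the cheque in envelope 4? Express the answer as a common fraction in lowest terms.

1/4

Condition on the true location of the cheque.
If it is in envelope 1 (prior 1/5): the presenter opened envelope 1, so this case is ruled out; weight (1/5)·0 = 0.
If it is in any of envelopes 2, 3, 4, and 5 (prior 1/5 each): envelope 1 is the lowest-numbered option available, probability 1; weight (1/5)·1 = 1/5 each.
The weights sum to 4/5.
So P(the cheque in envelope 4 | the presenter opened envelope 1) = (1/5) / (4/5) = 1/4.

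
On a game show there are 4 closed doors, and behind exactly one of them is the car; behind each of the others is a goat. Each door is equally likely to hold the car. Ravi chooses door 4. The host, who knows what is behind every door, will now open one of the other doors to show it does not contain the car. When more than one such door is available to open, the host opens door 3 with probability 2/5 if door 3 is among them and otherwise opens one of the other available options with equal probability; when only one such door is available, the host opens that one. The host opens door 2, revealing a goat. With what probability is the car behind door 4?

3/14

Consider each possible location of the car in turn.
If it is behind door 1 (prior 1/4): door 3 is available but not opened, probability 3/5; weight (1/4)·(3/5) = 3/20.
If it is behind door 2 (prior 1/4): the host opened door 2, so this case is ruled out; weight (1/4)·0 = 0.
If it is behind door 3 (prior 1/4): door 3 holds the prize so is unavailable; the host chooses uniformly among the 2 others, probability 1/2; weight (1/4)·(1/2) = 1/8.
If it is behind door 4 (prior 1/4): door 3 is available but not opened; door 2 gets probability (1 − 2/5)/2 = 3/10; weight (1/4)·(3/10) = 3/40.
The weights sum to 7/20.
So P(the car behind door 4 | the host opened door 2) = (3/40) / (7/20) = 3/14.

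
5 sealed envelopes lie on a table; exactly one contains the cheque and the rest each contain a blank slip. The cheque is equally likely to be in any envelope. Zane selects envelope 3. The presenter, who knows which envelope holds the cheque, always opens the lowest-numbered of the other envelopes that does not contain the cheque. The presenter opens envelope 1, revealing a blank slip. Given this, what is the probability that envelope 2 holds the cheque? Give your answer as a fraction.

Consider each possible location of the cheque in turn.
If it is in envelope 1 (prior 1/5): the presenter opened envelope 1, so this case is ruled out; weight (1/5)·0 = 0.
If it is in any of envelopes 2, 3, 4, and 5 (prior 1/5 each): envelope 1 is the lowest-numbered option available, probability 1; weight (1/5)·1 = 1/5 each.
The weights sum to 4/5.
So P(the cheque in envelope 2 | the presenter opened envelope 1) = (1/5) / (4/5) = 1/4.

1/4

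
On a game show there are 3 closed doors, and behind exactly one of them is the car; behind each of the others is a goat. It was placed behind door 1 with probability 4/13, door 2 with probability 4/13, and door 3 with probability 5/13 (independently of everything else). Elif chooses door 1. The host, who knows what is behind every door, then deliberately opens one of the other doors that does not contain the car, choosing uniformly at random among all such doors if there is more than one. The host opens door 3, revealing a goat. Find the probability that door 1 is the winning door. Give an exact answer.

1/3

Apply Bayes' rule, conditioning on where the car actually is.
If it is behind door 1 (prior 4/13): the host has 2 equally likely choices, so probability 1/2; weight (4/13)·(1/2) = 2/13.
If it is behind door 2 (prior 4/13): the host has no choice, probability 1; weight (4/13)·1 = 4/13.
If it is behind door 3 (prior 5/13): the host opened door 3, so this case is ruled out; weight (5/13)·0 = 0.
The weights sum to 6/13.
So P(the car behind door 1 | the host opened door 3) = (2/13) / (6/13) = 1/3.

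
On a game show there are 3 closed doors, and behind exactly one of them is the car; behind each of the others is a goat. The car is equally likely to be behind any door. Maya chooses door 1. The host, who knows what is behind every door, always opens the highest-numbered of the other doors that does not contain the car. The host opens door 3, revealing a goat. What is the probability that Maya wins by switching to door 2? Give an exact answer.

1/2

Consider each possible location of the car in turn.
If it is behind either of doors 1 and 2 (prior 1/3 each): door 3 is the highest-numbered option available, probability 1; weight (1/3)·1 = 1/3 each.
If it is behind door 3 (prior 1/3): the host opened door 3, so this case is ruled out; weight (1/3)·0 = 0.
The weights sum to 2/3.
So P(the car behind door 2 | the host opened door 3) = (1/3) / (2/3) = 1/2.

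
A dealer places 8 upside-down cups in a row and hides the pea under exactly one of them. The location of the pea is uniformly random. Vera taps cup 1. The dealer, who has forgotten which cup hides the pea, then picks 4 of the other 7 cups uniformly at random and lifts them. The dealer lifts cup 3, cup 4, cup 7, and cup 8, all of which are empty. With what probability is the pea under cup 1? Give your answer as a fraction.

1/4

Condition on the true location of the pea.
If it is under any of cups 1, 2, 5, and 6 (prior 1/8 each): the dealer picks exactly this set with probability 1/35 regardless, and none is the prize; weight (1/8)·(1/35) = 1/280 each.
If it is under any of cups 3, 4, 7, and 8 (prior 1/8 each): that cup was opened and seen not to hold the prize — ruled out; weight (1/8)·0 = 0 each.
The weights sum to 1/70.
So P(the pea under cup 1 | the dealer opened cup 3, cup 4, cup 7, and cup 8) = (1/280) / (1/70) = 1/4.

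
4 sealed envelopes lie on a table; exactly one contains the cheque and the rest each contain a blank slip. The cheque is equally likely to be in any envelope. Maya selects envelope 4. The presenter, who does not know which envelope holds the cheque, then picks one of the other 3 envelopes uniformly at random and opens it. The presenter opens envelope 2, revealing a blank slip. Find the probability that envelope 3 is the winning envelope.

1/3

Because the presenter chose which envelope to open without knowing where the cheque is, the choice is independent of the prize location. Learning that envelope 2 does not hold the cheque simply rules out that one location and leaves the remaining 3 envelopes still equally likely by symmetry.
So P(the cheque in envelope 3) = 1/3.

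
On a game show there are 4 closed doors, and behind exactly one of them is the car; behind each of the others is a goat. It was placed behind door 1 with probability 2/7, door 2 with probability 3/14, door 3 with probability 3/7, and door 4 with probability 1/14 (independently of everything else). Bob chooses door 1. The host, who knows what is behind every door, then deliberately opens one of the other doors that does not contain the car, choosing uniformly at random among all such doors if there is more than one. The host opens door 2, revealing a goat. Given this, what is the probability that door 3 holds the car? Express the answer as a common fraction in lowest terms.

18/29

Condition on the true location of the car.
If it is behind door 1 (prior 2/7): the host has 3 equally likely choices, so probability 1/3; weight (2/7)·(1/3) = 2/21.
If it is behind door 2 (prior 3/14): the host opened door 2, so this case is ruled out; weight (3/14)·0 = 0.
If it is behind door 3 (prior 3/7): the host has 2 equally likely choices, so probability 1/2; weight (3/7)·(1/2) = 3/14.
If it is behind door 4 (prior 1/14): the host has 2 equally likely choices, so probability 1/2; weight (1/14)·(1/2) = 1/28.
The weights sum to 29/84.
So P(the car behind door 3 | the host opened door 2) = (3/14) / (29/84) = 18/29.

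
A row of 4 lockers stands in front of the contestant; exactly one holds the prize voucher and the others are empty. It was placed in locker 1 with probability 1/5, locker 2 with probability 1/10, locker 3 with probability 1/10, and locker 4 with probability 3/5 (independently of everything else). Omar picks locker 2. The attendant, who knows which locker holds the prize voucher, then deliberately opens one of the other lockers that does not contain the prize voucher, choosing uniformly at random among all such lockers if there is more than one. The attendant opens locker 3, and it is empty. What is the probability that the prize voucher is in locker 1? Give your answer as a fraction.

3/13

Condition on the true location of the prize voucher.
If it is in locker 1 (prior 1/5): the attendant has 2 equally likely choices, so probability 1/2; weight (1/5)·(1/2) = 1/10.
If it is in locker 2 (prior 1/10): the attendant has 3 equally likely choices, so probability 1/3; weight (1/10)·(1/3) = 1/30.
If it is in locker 3 (prior 1/10): the attendant opened locker 3, so this case is ruled out; weight (1/10)·0 = 0.
If it is in locker 4 (prior 3/5): the attendant has 2 equally likely choices, so probability 1/2; weight (3/5)·(1/2) = 3/10.
The weights sum to 13/30.
So P(the prize voucher in locker 1 | the attendant opened locker 3) = (1/10) / (13/30) = 3/13.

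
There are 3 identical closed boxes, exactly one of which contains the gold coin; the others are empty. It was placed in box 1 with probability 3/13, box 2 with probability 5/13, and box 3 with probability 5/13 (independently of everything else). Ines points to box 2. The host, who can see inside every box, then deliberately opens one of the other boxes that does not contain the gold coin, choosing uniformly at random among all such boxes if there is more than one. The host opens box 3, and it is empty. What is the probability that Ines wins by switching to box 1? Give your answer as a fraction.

6/11

Condition on the true location of the gold coin.
If it is in box 1 (prior 3/13): the host has no choice, probability 1; weight (3/13)·1 = 3/13.
If it is in box 2 (prior 5/13): the host has 2 equally likely choices, so probability 1/2; weight (5/13)·(1/2) = 5/26.
If it is in box 3 (prior 5/13): the host opened box 3, so this case is ruled out; weight (5/13)·0 = 0.
The weights sum to 11/26.
So P(the gold coin in box 1 | the host opened box 3) = (3/13) / (11/26) = 6/11.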